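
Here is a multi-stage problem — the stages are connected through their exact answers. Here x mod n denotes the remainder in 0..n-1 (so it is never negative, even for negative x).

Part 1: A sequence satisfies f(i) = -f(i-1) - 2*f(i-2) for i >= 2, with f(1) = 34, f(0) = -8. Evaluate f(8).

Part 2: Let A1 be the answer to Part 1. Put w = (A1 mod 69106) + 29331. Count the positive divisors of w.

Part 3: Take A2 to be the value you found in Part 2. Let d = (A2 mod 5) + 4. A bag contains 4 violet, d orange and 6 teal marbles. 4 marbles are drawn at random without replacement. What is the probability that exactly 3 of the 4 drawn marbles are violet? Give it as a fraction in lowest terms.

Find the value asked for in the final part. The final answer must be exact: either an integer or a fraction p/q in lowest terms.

13/595

Part 1: f(2) = -1*(34) - 2*(-8) = -18; iterating: f(2)=-18, f(3)=-50, f(4)=86, f(5)=14, f(6)=-186, f(7)=158, f(8)=214; answer 214
Part 2: A1 = 214; w = 29545; 29545 = 5 * 19 * 311; number of divisors = (1+1) * (1+1) * (1+1) = 8; answer 8
Part 3: A2 = 8; d = 7; total draws C(17,4) = 2380; favorable C(4,3)*C(13,1) = 52; P = 13/595; answer 13/595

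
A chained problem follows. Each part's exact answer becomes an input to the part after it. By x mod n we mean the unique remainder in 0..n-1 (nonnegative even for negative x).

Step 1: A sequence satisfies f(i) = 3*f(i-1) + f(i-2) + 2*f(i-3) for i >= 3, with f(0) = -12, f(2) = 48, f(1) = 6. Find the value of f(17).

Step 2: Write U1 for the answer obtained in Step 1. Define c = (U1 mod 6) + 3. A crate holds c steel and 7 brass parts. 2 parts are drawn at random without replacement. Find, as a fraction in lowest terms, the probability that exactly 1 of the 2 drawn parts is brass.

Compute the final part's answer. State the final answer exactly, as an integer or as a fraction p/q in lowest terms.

Step 1: f(3) = 3*(48) + 1*(6) + 2*(-12) = 126; iterating: f(3)=126, f(4)=438, f(5)=1536, f(6)=5298, f(7)=18306, f(8)=63288, f(9)=218766, f(10)=756198, f(11)=2613936, f(12)=9035538, f(13)=31232946, f(14)=107962248, f(15)=373190766, f(16)=1290000438, f(17)=4459116576; answer 4459116576
Step 2: U1 = 4459116576; c = 3; total draws C(10,2) = 45; favorable C(7,1)*C(3,1) = 21; P = 7/15; answer 7/15

7/15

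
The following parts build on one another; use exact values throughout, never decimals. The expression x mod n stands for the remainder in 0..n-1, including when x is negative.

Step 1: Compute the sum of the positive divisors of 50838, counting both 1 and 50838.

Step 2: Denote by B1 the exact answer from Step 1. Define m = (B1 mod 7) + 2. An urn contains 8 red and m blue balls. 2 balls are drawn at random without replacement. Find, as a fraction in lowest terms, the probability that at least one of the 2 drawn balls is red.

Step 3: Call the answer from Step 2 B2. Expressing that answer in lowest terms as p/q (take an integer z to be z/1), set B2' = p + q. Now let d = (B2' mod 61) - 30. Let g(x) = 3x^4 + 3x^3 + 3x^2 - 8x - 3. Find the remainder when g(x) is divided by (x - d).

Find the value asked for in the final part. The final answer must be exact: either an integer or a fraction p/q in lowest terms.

877424

Step 1: 50838 = 2 * 3 * 37 * 229; sigma = (1 + 2) * (1 + 3) * (1 + 37) * (1 + 229) = 3 * 4 * 38 * 230 = 104880; answer 104880
Step 2: B1 = 104880; m = 8; total draws C(16,2) = 120; complement C(8,2) = 28; favorable 120 - 28 = 92; P = 23/30; answer 23/30
Step 3: B2 = 23/30; threaded value p + q = 53; d = 23; remainder = value at the root: 3*(23)^4 + 3*(23)^3 + 3*(23)^2 - 8*(23)^1 - 3 = (839523) + (36501) + (1587) + (-184) + (-3) = 877424; answer 877424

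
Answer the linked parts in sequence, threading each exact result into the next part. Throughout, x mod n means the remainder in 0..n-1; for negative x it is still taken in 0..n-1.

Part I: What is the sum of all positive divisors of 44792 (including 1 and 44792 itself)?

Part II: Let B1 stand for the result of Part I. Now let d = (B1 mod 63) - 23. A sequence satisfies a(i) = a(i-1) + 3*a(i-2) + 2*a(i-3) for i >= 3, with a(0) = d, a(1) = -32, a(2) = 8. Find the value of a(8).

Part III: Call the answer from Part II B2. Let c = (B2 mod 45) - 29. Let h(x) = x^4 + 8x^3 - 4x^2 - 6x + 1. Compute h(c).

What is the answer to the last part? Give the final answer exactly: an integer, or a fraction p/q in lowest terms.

Part I: 44792 = 2^3 * 11 * 509; sigma = (1 + 2 + 4 + 8) * (1 + 11) * (1 + 509) = 15 * 12 * 510 = 91800; answer 91800
Part II: B1 = 91800; d = -14; a(3) = 1*(8) + 3*(-32) + 2*(-14) = -116; iterating: a(3)=-116, a(4)=-156, a(5)=-488, a(6)=-1188, a(7)=-2964, a(8)=-7504; answer -7504
Part III: B2 = -7504; c = -18; 1*(-18)^4 + 8*(-18)^3 - 4*(-18)^2 - 6*(-18)^1 + 1 = (104976) + (-46656) + (-1296) + (108) + (1) = 57133; answer 57133

57133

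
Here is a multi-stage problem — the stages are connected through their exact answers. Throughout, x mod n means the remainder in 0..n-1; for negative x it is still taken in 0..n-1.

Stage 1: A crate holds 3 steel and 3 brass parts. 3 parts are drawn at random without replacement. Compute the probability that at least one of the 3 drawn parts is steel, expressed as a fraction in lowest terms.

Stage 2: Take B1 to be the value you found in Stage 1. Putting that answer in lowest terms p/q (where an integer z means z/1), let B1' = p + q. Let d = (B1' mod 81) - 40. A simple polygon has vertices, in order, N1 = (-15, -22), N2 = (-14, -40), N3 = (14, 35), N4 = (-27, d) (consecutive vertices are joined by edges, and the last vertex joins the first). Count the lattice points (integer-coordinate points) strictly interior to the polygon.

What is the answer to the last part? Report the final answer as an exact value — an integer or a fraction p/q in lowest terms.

Stage 1: total draws C(6,3) = 20; complement C(3,3) = 1; favorable 20 - 1 = 19; P = 19/20; answer 19/20
Stage 2: B1 = 19/20; threaded value p + q = 39; d = -1; cross terms: (-15*-40 - -14*-22)=292, (-14*35 - 14*-40)=70, (14*-1 - -27*35)=931, (-27*-22 - -15*-1)=579; twice the area = |1872| = 1872; area = 936; boundary points = 1 + 1 + 1 + 3 = 6; strictly interior points = area - boundary/2 + 1 = 934; answer 934

934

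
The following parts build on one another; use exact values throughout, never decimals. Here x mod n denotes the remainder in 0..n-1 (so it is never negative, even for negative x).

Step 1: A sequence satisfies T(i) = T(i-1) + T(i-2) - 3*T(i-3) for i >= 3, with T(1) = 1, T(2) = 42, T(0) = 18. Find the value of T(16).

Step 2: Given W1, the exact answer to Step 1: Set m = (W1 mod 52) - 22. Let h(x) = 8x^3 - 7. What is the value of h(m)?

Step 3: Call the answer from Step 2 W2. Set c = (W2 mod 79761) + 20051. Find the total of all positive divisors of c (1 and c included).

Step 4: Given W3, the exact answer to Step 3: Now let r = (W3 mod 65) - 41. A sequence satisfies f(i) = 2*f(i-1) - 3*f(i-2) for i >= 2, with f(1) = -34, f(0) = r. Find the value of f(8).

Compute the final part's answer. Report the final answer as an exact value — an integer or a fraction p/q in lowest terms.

-1319

Step 1: T(3) = 1*(42) + 1*(1) - 3*(18) = -11; iterating: T(3)=-11, T(4)=28, T(5)=-109, T(6)=-48, T(7)=-241, T(8)=38, T(9)=-59, T(10)=702, T(11)=529, T(12)=1408, T(13)=-169, T(14)=-348, T(15)=-4741, T(16)=-4582; answer -4582
Step 2: W1 = -4582; m = 24; 8*(24)^3 - 7 = (110592) + (-7) = 110585; answer 110585
Step 3: W2 = 110585; c = 50875; 50875 = 5^3 * 11 * 37; sigma = (1 + 5 + 25 + 125) * (1 + 11) * (1 + 37) = 156 * 12 * 38 = 71136; answer 71136
Step 4: W3 = 71136; r = -15; f(2) = 2*(-34) - 3*(-15) = -23; iterating: f(2)=-23, f(3)=56, f(4)=181, f(5)=194, f(6)=-155, f(7)=-892, f(8)=-1319; answer -1319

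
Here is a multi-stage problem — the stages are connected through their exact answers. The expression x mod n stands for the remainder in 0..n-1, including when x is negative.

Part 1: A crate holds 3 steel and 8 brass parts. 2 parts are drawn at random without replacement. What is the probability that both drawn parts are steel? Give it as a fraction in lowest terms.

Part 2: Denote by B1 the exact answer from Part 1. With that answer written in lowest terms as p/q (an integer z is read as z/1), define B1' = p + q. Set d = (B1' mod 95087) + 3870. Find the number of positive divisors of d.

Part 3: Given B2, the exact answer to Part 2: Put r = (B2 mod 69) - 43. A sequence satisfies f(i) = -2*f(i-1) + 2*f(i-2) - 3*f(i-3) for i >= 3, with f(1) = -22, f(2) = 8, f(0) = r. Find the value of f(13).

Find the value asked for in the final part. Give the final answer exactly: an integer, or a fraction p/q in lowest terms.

Part 1: total draws C(11,2) = 55; favorable C(3,2) = 3; P = 3/55; answer 3/55
Part 2: B1 = 3/55; threaded value p + q = 58; d = 3928; 3928 = 2^3 * 491; number of divisors = (3+1) * (1+1) = 8; answer 8
Part 3: B2 = 8; r = -35; f(3) = -2*(8) + 2*(-22) - 3*(-35) = 45; iterating: f(3)=45, f(4)=-8, f(5)=82, f(6)=-315, f(7)=818, f(8)=-2512, f(9)=7605, f(10)=-22688, f(11)=68122, f(12)=-204435, f(13)=613178; answer 613178

613178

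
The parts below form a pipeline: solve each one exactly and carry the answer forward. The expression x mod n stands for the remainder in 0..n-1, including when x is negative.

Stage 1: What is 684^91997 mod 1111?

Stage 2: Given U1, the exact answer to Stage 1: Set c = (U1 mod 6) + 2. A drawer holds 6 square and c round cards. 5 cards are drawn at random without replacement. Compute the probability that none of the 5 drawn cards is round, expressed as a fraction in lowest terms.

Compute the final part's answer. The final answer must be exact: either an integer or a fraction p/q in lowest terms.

Stage 1: squarings mod 1111: 684^1=684, 684^2=125, 684^4=71, 684^8=597, 684^16=889, 684^32=400, 684^64=16, 684^128=256, 684^256=1098, 684^512=169, 684^1024=786, 684^2048=80, 684^4096=845, 684^8192=763, 684^16384=5, 684^32768=25, 684^65536=625; 684^91997 = 684^1 * 684^4 * 684^8 * 684^16 * 684^64 * 684^256 * 684^512 * 684^1024 * 684^8192 * 684^16384 * 684^65536 = 260 (mod 1111); answer 260
Stage 2: U1 = 260; c = 4; total draws C(10,5) = 252; favorable C(6,5) = 6; P = 1/42; answer 1/42

1/42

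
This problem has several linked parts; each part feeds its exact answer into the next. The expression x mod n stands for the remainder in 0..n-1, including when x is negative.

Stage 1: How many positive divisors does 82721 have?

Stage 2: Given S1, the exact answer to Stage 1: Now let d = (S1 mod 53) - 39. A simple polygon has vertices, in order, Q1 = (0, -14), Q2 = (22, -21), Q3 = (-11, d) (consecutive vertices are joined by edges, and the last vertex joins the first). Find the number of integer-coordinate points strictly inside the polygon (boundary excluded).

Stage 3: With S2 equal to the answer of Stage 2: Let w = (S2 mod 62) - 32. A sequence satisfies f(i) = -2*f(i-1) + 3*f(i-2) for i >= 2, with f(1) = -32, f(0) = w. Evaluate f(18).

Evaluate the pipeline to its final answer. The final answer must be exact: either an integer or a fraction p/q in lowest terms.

4164770257

Stage 1: 82721 is prime, so its only divisors are 1 and 82721; count = 2; answer 2
Stage 2: S1 = 2; d = -37; cross terms: (0*-21 - 22*-14)=308, (22*-37 - -11*-21)=-1045, (-11*-14 - 0*-37)=154; twice the area = |-583| = 583; area = 583/2; boundary points = 1 + 1 + 1 = 3; strictly interior points = area - boundary/2 + 1 = 291; answer 291
Stage 3: S2 = 291; w = 11; f(2) = -2*(-32) + 3*(11) = 97; iterating: f(2)=97, f(3)=-290, f(4)=871, f(5)=-2612, f(6)=7837, f(7)=-23510, f(8)=70531, f(9)=-211592, f(10)=634777, f(11)=-1904330, f(12)=5712991, f(13)=-17138972, f(14)=51416917, f(15)=-154250750, f(16)=462752251, f(17)=-1388256752, f(18)=4164770257; answer 4164770257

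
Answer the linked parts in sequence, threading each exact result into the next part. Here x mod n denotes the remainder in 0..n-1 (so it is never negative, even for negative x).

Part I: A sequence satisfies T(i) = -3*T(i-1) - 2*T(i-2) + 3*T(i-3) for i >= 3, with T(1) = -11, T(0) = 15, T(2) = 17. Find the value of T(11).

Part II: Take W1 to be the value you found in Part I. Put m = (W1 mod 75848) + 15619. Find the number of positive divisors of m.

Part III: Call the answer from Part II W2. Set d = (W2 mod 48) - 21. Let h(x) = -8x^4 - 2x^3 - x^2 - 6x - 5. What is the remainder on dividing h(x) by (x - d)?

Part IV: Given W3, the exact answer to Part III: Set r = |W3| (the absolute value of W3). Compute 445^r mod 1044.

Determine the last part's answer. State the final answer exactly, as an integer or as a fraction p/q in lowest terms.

Part I: T(3) = -3*(17) - 2*(-11) + 3*(15) = 16; iterating: T(3)=16, T(4)=-115, T(5)=364, T(6)=-814, T(7)=1369, T(8)=-1387, T(9)=-1019, T(10)=9938, T(11)=-31937; answer -31937
Part II: W1 = -31937; m = 59530; 59530 = 2 * 5 * 5953; number of divisors = (1+1) * (1+1) * (1+1) = 8; answer 8
Part III: W2 = 8; d = -13; remainder = value at the root: -8*(-13)^4 - 2*(-13)^3 - 1*(-13)^2 - 6*(-13)^1 - 5 = (-228488) + (4394) + (-169) + (78) + (-5) = -224190; answer -224190
Part IV: W3 = -224190; r = 224190; squarings mod 1044: 445^1=445, 445^2=709, 445^4=517, 445^8=25, 445^16=625, 445^32=169, 445^64=373, 445^128=277, 445^256=517, 445^512=25, 445^1024=625, 445^2048=169, 445^4096=373, 445^8192=277, 445^16384=517, 445^32768=25, 445^65536=625, 445^131072=169; 445^224190 = 445^2 * 445^4 * 445^8 * 445^16 * 445^32 * 445^128 * 445^256 * 445^512 * 445^2048 * 445^8192 * 445^16384 * 445^65536 * 445^131072 = 613 (mod 1044); answer 613

613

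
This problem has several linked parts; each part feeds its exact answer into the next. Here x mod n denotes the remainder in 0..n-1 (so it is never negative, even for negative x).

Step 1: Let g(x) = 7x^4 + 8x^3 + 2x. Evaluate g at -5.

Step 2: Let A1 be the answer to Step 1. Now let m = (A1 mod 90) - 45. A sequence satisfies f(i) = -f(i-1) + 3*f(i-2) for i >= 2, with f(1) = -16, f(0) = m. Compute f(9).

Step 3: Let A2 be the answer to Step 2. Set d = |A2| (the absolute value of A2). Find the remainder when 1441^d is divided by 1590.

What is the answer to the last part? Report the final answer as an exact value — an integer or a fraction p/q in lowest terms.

1321

Step 1: 7*(-5)^4 + 8*(-5)^3 + 2*(-5)^1 = (4375) + (-1000) + (-10) = 3365; answer 3365
Step 2: A1 = 3365; m = -10; f(2) = -1*(-16) + 3*(-10) = -14; iterating: f(2)=-14, f(3)=-34, f(4)=-8, f(5)=-94, f(6)=70, f(7)=-352, f(8)=562, f(9)=-1618; answer -1618
Step 3: A2 = -1618; d = 1618; squarings mod 1590: 1441^1=1441, 1441^2=1531, 1441^4=301, 1441^8=1561, 1441^16=841, 1441^32=1321, 1441^64=811, 1441^128=1051, 1441^256=1141, 1441^512=1261, 1441^1024=121; 1441^1618 = 1441^2 * 1441^16 * 1441^64 * 1441^512 * 1441^1024 = 1321 (mod 1590); answer 1321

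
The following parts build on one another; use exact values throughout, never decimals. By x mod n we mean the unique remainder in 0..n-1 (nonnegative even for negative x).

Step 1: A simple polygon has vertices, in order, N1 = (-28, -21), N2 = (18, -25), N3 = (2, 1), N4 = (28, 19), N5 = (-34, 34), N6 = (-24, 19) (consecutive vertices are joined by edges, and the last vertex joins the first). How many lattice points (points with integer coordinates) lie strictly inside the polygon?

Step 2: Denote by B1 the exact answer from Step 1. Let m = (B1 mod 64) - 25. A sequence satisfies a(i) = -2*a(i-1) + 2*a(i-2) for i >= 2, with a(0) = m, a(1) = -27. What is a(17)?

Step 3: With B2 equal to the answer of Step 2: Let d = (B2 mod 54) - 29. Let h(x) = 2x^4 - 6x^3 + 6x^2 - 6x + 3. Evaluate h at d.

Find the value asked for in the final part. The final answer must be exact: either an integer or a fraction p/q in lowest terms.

Step 1: cross terms: (-28*-25 - 18*-21)=1078, (18*1 - 2*-25)=68, (2*19 - 28*1)=10, (28*34 - -34*19)=1598, (-34*19 - -24*34)=170, (-24*-21 - -28*19)=1036; twice the area = |3960| = 3960; area = 1980; boundary points = 2 + 2 + 2 + 1 + 5 + 4 = 16; strictly interior points = area - boundary/2 + 1 = 1973; answer 1973
Step 2: B1 = 1973; m = 28; a(2) = -2*(-27) + 2*(28) = 110; iterating: a(2)=110, a(3)=-274, a(4)=768, a(5)=-2084, a(6)=5704, a(7)=-15576, a(8)=42560, a(9)=-116272, a(10)=317664, a(11)=-867872, a(12)=2371072, a(13)=-6477888, a(14)=17697920, a(15)=-48351616, a(16)=132099072, a(17)=-360901376; answer -360901376
Step 3: B2 = -360901376; d = -19; 2*(-19)^4 - 6*(-19)^3 + 6*(-19)^2 - 6*(-19)^1 + 3 = (260642) + (41154) + (2166) + (114) + (3) = 304079; answer 304079

304079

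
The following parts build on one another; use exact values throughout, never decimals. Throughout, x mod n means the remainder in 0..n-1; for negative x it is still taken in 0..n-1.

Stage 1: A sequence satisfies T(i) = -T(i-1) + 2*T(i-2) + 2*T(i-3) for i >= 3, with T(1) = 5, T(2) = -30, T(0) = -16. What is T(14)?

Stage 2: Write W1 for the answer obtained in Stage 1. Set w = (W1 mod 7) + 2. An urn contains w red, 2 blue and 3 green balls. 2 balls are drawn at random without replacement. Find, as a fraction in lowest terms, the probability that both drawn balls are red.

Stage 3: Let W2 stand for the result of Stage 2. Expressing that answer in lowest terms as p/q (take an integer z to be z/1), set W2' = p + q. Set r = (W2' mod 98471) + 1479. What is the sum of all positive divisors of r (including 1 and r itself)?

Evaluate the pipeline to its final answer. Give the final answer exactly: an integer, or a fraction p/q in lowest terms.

2940

Stage 1: T(3) = -1*(-30) + 2*(5) + 2*(-16) = 8; iterating: T(3)=8, T(4)=-58, T(5)=14, T(6)=-114, T(7)=26, T(8)=-226, T(9)=50, T(10)=-450, T(11)=98, T(12)=-898, T(13)=194, T(14)=-1794; answer -1794
Stage 2: W1 = -1794; w = 7; total draws C(12,2) = 66; favorable C(7,2) = 21; P = 7/22; answer 7/22
Stage 3: W2 = 7/22; threaded value p + q = 29; r = 1508; 1508 = 2^2 * 13 * 29; sigma = (1 + 2 + 4) * (1 + 13) * (1 + 29) = 7 * 14 * 30 = 2940; answer 2940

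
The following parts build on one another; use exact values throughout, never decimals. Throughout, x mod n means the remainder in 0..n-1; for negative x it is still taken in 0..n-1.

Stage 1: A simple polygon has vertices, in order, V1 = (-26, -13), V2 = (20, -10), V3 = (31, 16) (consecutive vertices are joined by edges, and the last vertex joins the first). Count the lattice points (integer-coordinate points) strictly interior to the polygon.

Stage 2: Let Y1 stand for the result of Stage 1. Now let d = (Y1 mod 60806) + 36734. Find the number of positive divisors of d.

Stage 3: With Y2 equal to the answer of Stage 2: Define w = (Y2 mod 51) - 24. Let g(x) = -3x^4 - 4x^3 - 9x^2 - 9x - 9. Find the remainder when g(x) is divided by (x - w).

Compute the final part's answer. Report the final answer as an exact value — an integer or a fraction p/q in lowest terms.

Stage 1: cross terms: (-26*-10 - 20*-13)=520, (20*16 - 31*-10)=630, (31*-13 - -26*16)=13; twice the area = |1163| = 1163; area = 1163/2; boundary points = 1 + 1 + 1 = 3; strictly interior points = area - boundary/2 + 1 = 581; answer 581
Stage 2: Y1 = 581; d = 37315; 37315 = 5 * 17 * 439; number of divisors = (1+1) * (1+1) * (1+1) = 8; answer 8
Stage 3: Y2 = 8; w = -16; remainder = value at the root: -3*(-16)^4 - 4*(-16)^3 - 9*(-16)^2 - 9*(-16)^1 - 9 = (-196608) + (16384) + (-2304) + (144) + (-9) = -182393; answer -182393

-182393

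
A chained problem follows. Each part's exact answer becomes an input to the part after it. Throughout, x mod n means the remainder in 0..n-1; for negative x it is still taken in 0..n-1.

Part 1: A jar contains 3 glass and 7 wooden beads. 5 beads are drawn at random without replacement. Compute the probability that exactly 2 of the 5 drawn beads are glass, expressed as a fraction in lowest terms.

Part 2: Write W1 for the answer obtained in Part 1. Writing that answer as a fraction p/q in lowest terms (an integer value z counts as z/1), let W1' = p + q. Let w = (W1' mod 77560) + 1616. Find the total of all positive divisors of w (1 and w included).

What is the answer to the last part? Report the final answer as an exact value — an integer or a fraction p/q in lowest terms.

1728

Part 1: total draws C(10,5) = 252; favorable C(3,2)*C(7,3) = 105; P = 5/12; answer 5/12
Part 2: W1 = 5/12; threaded value p + q = 17; w = 1633; 1633 = 23 * 71; sigma = (1 + 23) * (1 + 71) = 24 * 72 = 1728; answer 1728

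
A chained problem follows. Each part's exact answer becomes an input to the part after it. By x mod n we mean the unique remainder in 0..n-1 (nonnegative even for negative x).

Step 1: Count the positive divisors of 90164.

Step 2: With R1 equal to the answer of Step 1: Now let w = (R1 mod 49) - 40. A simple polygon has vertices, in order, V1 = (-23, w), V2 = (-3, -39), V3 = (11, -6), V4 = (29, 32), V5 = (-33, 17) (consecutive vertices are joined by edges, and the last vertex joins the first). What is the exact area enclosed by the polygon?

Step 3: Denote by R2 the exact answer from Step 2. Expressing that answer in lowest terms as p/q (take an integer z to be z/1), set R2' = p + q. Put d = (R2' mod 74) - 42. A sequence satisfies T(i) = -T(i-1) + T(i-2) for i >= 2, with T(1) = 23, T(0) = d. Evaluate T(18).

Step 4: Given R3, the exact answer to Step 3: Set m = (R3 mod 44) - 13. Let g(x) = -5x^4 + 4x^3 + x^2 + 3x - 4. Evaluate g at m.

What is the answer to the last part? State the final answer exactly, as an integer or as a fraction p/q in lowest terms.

Step 1: 90164 = 2^2 * 22541; number of divisors = (2+1) * (1+1) = 6; answer 6
Step 2: R1 = 6; w = -34; cross terms: (-23*-39 - -3*-34)=795, (-3*-6 - 11*-39)=447, (11*32 - 29*-6)=526, (29*17 - -33*32)=1549, (-33*-34 - -23*17)=1513; twice the area = |4830| = 4830; area = 2415; answer 2415
Step 3: R2 = 2415; threaded value p + q = 2416; d = 6; T(2) = -1*(23) + 1*(6) = -17; iterating: T(2)=-17, T(3)=40, T(4)=-57, T(5)=97, T(6)=-154, T(7)=251, T(8)=-405, T(9)=656, T(10)=-1061, T(11)=1717, T(12)=-2778, T(13)=4495, T(14)=-7273, T(15)=11768, T(16)=-19041, T(17)=30809, T(18)=-49850; answer -49850
Step 4: R3 = -49850; m = -11; -5*(-11)^4 + 4*(-11)^3 + 1*(-11)^2 + 3*(-11)^1 - 4 = (-73205) + (-5324) + (121) + (-33) + (-4) = -78445; answer -78445

-78445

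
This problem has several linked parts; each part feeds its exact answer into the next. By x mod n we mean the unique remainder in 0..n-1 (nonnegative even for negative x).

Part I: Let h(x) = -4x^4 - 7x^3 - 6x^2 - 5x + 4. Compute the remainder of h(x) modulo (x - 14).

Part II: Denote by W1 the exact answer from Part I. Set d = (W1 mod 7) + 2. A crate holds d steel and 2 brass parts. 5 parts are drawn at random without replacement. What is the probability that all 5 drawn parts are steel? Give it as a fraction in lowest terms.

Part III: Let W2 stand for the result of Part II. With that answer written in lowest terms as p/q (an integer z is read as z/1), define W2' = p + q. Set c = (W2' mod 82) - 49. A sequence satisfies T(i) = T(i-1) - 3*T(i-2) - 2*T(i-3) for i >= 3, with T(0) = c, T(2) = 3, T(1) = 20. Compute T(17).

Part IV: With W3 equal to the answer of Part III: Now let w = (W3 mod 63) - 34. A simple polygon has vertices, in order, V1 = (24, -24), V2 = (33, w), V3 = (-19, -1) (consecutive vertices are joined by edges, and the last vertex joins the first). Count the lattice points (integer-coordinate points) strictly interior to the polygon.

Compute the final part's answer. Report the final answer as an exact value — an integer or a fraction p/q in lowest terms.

Part I: remainder = value at the root: -4*(14)^4 - 7*(14)^3 - 6*(14)^2 - 5*(14)^1 + 4 = (-153664) + (-19208) + (-1176) + (-70) + (4) = -174114; answer -174114
Part II: W1 = -174114; d = 6; total draws C(8,5) = 56; favorable C(6,5) = 6; P = 3/28; answer 3/28
Part III: W2 = 3/28; threaded value p + q = 31; c = -18; T(3) = 1*(3) - 3*(20) - 2*(-18) = -21; iterating: T(3)=-21, T(4)=-70, T(5)=-13, T(6)=239, T(7)=418, T(8)=-273, T(9)=-2005, T(10)=-2022, T(11)=4539, T(12)=14615, T(13)=5042, T(14)=-47881, T(15)=-92237, T(16)=41322, T(17)=413795; answer 413795
Part IV: W3 = 413795; w = -23; cross terms: (24*-23 - 33*-24)=240, (33*-1 - -19*-23)=-470, (-19*-24 - 24*-1)=480; twice the area = |250| = 250; area = 125; boundary points = 1 + 2 + 1 = 4; strictly interior points = area - boundary/2 + 1 = 124; answer 124

124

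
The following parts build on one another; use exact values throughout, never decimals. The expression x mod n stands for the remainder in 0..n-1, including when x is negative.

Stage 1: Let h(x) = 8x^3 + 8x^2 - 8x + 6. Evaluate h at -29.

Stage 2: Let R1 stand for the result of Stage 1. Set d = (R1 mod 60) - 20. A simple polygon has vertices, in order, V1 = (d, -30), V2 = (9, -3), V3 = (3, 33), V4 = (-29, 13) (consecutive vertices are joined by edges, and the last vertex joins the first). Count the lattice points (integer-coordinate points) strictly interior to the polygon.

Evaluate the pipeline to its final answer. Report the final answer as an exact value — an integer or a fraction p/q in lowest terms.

1263

Stage 1: 8*(-29)^3 + 8*(-29)^2 - 8*(-29)^1 + 6 = (-195112) + (6728) + (232) + (6) = -188146; answer -188146
Stage 2: R1 = -188146; d = -6; cross terms: (-6*-3 - 9*-30)=288, (9*33 - 3*-3)=306, (3*13 - -29*33)=996, (-29*-30 - -6*13)=948; twice the area = |2538| = 2538; area = 1269; boundary points = 3 + 6 + 4 + 1 = 14; strictly interior points = area - boundary/2 + 1 = 1263; answer 1263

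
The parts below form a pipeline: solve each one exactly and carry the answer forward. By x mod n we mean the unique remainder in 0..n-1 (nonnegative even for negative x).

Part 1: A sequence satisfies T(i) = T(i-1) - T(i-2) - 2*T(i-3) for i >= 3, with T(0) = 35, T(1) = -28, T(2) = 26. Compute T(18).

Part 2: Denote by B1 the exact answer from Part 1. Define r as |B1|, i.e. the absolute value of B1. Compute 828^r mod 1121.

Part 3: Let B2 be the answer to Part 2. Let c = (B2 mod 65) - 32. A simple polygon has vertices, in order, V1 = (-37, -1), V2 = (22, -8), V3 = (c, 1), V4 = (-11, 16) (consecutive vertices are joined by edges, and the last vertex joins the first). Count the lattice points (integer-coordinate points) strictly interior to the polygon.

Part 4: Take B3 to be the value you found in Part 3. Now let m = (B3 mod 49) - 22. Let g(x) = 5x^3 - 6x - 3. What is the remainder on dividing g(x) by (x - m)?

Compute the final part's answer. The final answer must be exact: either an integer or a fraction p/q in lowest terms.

-8571

Part 1: T(3) = 1*(26) - 1*(-28) - 2*(35) = -16; iterating: T(3)=-16, T(4)=14, T(5)=-22, T(6)=-4, T(7)=-10, T(8)=38, T(9)=56, T(10)=38, T(11)=-94, T(12)=-244, T(13)=-226, T(14)=206, T(15)=920, T(16)=1166, T(17)=-166, T(18)=-3172; answer -3172
Part 2: B1 = -3172; r = 3172; squarings mod 1121: 828^1=828, 828^2=653, 828^4=429, 828^8=197, 828^16=695, 828^32=995, 828^64=182, 828^128=615, 828^256=448, 828^512=45, 828^1024=904, 828^2048=7; 828^3172 = 828^4 * 828^32 * 828^64 * 828^1024 * 828^2048 = 961 (mod 1121); answer 961
Part 3: B2 = 961; c = 19; cross terms: (-37*-8 - 22*-1)=318, (22*1 - 19*-8)=174, (19*16 - -11*1)=315, (-11*-1 - -37*16)=603; twice the area = |1410| = 1410; area = 705; boundary points = 1 + 3 + 15 + 1 = 20; strictly interior points = area - boundary/2 + 1 = 696; answer 696
Part 4: B3 = 696; m = -12; remainder = value at the root: 5*(-12)^3 - 6*(-12)^1 - 3 = (-8640) + (72) + (-3) = -8571; answer -8571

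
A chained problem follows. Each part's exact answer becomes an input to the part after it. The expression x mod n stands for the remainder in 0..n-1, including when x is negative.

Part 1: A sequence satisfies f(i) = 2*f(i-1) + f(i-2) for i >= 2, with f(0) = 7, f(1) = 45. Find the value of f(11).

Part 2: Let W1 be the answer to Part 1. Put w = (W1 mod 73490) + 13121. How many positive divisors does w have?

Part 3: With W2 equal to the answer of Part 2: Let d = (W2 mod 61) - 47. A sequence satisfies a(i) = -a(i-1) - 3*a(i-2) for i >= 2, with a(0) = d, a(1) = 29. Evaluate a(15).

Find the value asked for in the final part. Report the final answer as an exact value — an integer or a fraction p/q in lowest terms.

147065

Part 1: f(2) = 2*(45) + 1*(7) = 97; iterating: f(2)=97, f(3)=239, f(4)=575, f(5)=1389, f(6)=3353, f(7)=8095, f(8)=19543, f(9)=47181, f(10)=113905, f(11)=274991; answer 274991
Part 2: W1 = 274991; w = 67642; 67642 = 2 * 31 * 1091; number of divisors = (1+1) * (1+1) * (1+1) = 8; answer 8
Part 3: W2 = 8; d = -39; a(2) = -1*(29) - 3*(-39) = 88; iterating: a(2)=88, a(3)=-175, a(4)=-89, a(5)=614, a(6)=-347, a(7)=-1495, a(8)=2536, a(9)=1949, a(10)=-9557, a(11)=3710, a(12)=24961, a(13)=-36091, a(14)=-38792, a(15)=147065; answer 147065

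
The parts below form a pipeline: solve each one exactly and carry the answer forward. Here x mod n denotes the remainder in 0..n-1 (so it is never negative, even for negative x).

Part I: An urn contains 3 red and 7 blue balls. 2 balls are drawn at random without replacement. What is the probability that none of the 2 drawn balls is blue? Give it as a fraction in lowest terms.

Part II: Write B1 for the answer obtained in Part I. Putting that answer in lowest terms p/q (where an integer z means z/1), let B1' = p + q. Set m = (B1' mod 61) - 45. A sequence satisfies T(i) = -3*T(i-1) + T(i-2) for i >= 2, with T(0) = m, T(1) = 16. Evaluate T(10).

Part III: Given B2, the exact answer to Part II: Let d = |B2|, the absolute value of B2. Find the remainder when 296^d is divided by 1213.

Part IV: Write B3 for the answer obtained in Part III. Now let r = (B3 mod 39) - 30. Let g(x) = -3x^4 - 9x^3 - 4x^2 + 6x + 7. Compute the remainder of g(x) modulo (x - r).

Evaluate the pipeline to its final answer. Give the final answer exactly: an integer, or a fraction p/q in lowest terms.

-1649697

Part I: total draws C(10,2) = 45; favorable C(3,2) = 3; P = 1/15; answer 1/15
Part II: B1 = 1/15; threaded value p + q = 16; m = -29; T(2) = -3*(16) + 1*(-29) = -77; iterating: T(2)=-77, T(3)=247, T(4)=-818, T(5)=2701, T(6)=-8921, T(7)=29464, T(8)=-97313, T(9)=321403, T(10)=-1061522; answer -1061522
Part III: B2 = -1061522; d = 1061522; squarings mod 1213: 296^1=296, 296^2=280, 296^4=768, 296^8=306, 296^16=235, 296^32=640, 296^64=819, 296^128=1185, 296^256=784, 296^512=878, 296^1024=629, 296^2048=203, 296^4096=1180, 296^8192=1089, 296^16384=820, 296^32768=398, 296^65536=714, 296^131072=336, 296^262144=87, 296^524288=291, 296^1048576=984; 296^1061522 = 296^2 * 296^16 * 296^128 * 296^512 * 296^4096 * 296^8192 * 296^1048576 = 899 (mod 1213); answer 899
Part IV: B3 = 899; r = -28; remainder = value at the root: -3*(-28)^4 - 9*(-28)^3 - 4*(-28)^2 + 6*(-28)^1 + 7 = (-1843968) + (197568) + (-3136) + (-168) + (7) = -1649697; answer -1649697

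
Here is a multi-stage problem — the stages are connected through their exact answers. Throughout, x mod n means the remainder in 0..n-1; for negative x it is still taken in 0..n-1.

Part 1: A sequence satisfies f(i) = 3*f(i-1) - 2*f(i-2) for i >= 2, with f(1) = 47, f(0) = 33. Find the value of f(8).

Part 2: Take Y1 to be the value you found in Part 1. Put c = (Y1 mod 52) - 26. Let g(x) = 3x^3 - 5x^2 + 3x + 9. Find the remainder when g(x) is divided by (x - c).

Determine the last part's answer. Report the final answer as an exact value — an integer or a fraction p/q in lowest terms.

Part 1: f(2) = 3*(47) - 2*(33) = 75; iterating: f(2)=75, f(3)=131, f(4)=243, f(5)=467, f(6)=915, f(7)=1811, f(8)=3603; answer 3603
Part 2: Y1 = 3603; c = -11; remainder = value at the root: 3*(-11)^3 - 5*(-11)^2 + 3*(-11)^1 + 9 = (-3993) + (-605) + (-33) + (9) = -4622; answer -4622

-4622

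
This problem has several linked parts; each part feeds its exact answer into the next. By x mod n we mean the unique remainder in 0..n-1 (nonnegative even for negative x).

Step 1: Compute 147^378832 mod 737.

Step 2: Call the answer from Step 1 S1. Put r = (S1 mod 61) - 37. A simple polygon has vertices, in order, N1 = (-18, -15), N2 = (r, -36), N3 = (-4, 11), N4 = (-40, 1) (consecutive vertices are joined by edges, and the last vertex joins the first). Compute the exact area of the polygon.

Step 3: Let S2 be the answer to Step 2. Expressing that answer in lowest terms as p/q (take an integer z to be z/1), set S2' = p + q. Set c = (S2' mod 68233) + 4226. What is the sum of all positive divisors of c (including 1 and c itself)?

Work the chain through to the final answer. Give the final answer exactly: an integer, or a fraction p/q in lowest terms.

Step 1: squarings mod 737: 147^1=147, 147^2=236, 147^4=421, 147^8=361, 147^16=609, 147^32=170, 147^64=157, 147^128=328, 147^256=719, 147^512=324, 147^1024=322, 147^2048=504, 147^4096=488, 147^8192=93, 147^16384=542, 147^32768=438, 147^65536=224, 147^131072=60, 147^262144=652; 147^378832 = 147^16 * 147^64 * 147^128 * 147^256 * 147^512 * 147^1024 * 147^16384 * 147^32768 * 147^65536 * 147^262144 = 49 (mod 737); answer 49
Step 2: S1 = 49; r = 12; cross terms: (-18*-36 - 12*-15)=828, (12*11 - -4*-36)=-12, (-4*1 - -40*11)=436, (-40*-15 - -18*1)=618; twice the area = |1870| = 1870; area = 935; answer 935
Step 3: S2 = 935; threaded value p + q = 936; c = 5162; 5162 = 2 * 29 * 89; sigma = (1 + 2) * (1 + 29) * (1 + 89) = 3 * 30 * 90 = 8100; answer 8100

8100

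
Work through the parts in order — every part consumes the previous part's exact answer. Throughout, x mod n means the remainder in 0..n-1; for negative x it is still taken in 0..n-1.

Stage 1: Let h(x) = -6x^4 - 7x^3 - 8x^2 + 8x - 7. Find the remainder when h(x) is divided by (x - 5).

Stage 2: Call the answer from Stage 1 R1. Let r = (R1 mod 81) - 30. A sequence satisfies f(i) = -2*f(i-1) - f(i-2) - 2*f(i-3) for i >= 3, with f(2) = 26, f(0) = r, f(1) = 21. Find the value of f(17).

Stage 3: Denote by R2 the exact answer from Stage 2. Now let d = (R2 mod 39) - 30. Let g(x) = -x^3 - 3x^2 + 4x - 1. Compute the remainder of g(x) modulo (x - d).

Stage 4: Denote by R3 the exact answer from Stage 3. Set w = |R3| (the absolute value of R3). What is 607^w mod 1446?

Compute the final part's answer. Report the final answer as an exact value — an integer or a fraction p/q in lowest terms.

193

Stage 1: remainder = value at the root: -6*(5)^4 - 7*(5)^3 - 8*(5)^2 + 8*(5)^1 - 7 = (-3750) + (-875) + (-200) + (40) + (-7) = -4792; answer -4792
Stage 2: R1 = -4792; r = 38; f(3) = -2*(26) - 1*(21) - 2*(38) = -149; iterating: f(3)=-149, f(4)=230, f(5)=-363, f(6)=794, f(7)=-1685, f(8)=3302, f(9)=-6507, f(10)=13082, f(11)=-26261, f(12)=52454, f(13)=-104811, f(14)=209690, f(15)=-419477, f(16)=838886, f(17)=-1677675; answer -1677675
Stage 3: R2 = -1677675; d = -3; remainder = value at the root: -1*(-3)^3 - 3*(-3)^2 + 4*(-3)^1 - 1 = (27) + (-27) + (-12) + (-1) = -13; answer -13
Stage 4: R3 = -13; w = 13; squarings mod 1446: 607^1=607, 607^2=1165, 607^4=877, 607^8=1303; 607^13 = 607^1 * 607^4 * 607^8 = 193 (mod 1446); answer 193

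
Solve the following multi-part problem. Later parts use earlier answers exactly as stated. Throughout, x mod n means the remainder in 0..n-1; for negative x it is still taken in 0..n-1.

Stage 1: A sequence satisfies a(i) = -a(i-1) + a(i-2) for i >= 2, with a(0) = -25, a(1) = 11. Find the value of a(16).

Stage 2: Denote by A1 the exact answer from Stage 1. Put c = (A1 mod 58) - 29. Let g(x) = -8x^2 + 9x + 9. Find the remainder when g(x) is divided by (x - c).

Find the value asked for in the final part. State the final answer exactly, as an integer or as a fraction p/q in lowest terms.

Stage 1: a(2) = -1*(11) + 1*(-25) = -36; iterating: a(2)=-36, a(3)=47, a(4)=-83, a(5)=130, a(6)=-213, a(7)=343, a(8)=-556, a(9)=899, a(10)=-1455, a(11)=2354, a(12)=-3809, a(13)=6163, a(14)=-9972, a(15)=16135, a(16)=-26107; answer -26107
Stage 2: A1 = -26107; c = 22; remainder = value at the root: -8*(22)^2 + 9*(22)^1 + 9 = (-3872) + (198) + (9) = -3665; answer -3665

-3665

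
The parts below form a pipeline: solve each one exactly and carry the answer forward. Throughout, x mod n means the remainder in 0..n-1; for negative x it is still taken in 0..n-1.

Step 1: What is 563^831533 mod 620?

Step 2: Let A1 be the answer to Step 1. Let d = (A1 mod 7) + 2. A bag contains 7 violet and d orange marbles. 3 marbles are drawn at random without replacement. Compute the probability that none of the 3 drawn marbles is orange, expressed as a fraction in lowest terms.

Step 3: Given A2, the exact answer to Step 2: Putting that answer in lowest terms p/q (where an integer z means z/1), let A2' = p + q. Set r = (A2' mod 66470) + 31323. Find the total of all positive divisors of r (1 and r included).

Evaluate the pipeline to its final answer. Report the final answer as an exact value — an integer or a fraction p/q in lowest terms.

31840

Step 1: squarings mod 620: 563^1=563, 563^2=149, 563^4=501, 563^8=521, 563^16=501, 563^32=521, 563^64=501, 563^128=521, 563^256=501, 563^512=521, 563^1024=501, 563^2048=521, 563^4096=501, 563^8192=521, 563^16384=501, 563^32768=521, 563^65536=501, 563^131072=521, 563^262144=501, 563^524288=521; 563^831533 = 563^1 * 563^4 * 563^8 * 563^32 * 563^4096 * 563^8192 * 563^32768 * 563^262144 * 563^524288 = 583 (mod 620); answer 583
Step 2: A1 = 583; d = 4; total draws C(11,3) = 165; favorable C(7,3) = 35; P = 7/33; answer 7/33
Step 3: A2 = 7/33; threaded value p + q = 40; r = 31363; 31363 = 79 * 397; sigma = (1 + 79) * (1 + 397) = 80 * 398 = 31840; answer 31840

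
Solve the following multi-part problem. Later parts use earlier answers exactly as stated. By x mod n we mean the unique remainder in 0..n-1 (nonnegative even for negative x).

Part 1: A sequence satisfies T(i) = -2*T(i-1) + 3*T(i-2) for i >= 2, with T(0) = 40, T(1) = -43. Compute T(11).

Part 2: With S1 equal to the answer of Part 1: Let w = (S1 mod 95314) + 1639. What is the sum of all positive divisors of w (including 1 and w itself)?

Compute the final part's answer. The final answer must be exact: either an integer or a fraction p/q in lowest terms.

Part 1: T(2) = -2*(-43) + 3*(40) = 206; iterating: T(2)=206, T(3)=-541, T(4)=1700, T(5)=-5023, T(6)=15146, T(7)=-45361, T(8)=136160, T(9)=-408403, T(10)=1225286, T(11)=-3675781; answer -3675781
Part 2: S1 = -3675781; w = 43104; 43104 = 2^5 * 3 * 449; sigma = (1 + 2 + 4 + 8 + 16 + 32) * (1 + 3) * (1 + 449) = 63 * 4 * 450 = 113400; answer 113400

113400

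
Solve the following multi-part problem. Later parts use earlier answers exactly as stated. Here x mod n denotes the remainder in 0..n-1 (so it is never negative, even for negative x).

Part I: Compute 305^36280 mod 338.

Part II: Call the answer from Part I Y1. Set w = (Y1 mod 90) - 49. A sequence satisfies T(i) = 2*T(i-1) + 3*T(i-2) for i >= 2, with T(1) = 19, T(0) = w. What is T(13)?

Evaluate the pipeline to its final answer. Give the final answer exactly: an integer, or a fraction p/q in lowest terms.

Part I: squarings mod 338: 305^1=305, 305^2=75, 305^4=217, 305^8=107, 305^16=295, 305^32=159, 305^64=269, 305^128=29, 305^256=165, 305^512=185, 305^1024=87, 305^2048=133, 305^4096=113, 305^8192=263, 305^16384=217, 305^32768=107; 305^36280 = 305^8 * 305^16 * 305^32 * 305^128 * 305^256 * 305^1024 * 305^2048 * 305^32768 = 87 (mod 338); answer 87
Part II: Y1 = 87; w = 38; T(2) = 2*(19) + 3*(38) = 152; iterating: T(2)=152, T(3)=361, T(4)=1178, T(5)=3439, T(6)=10412, T(7)=31141, T(8)=93518, T(9)=280459, T(10)=841472, T(11)=2524321, T(12)=7573058, T(13)=22719079; answer 22719079

22719079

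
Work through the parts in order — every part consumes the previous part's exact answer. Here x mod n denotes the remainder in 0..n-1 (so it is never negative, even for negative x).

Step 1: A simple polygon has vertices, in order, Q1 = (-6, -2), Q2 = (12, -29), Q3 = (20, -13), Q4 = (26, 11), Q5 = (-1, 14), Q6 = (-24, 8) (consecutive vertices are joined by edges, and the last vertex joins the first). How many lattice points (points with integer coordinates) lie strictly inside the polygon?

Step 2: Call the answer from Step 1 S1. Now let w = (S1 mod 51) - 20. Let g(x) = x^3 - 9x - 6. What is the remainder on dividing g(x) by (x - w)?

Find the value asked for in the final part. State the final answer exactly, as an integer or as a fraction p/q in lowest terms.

-2086

Step 1: cross terms: (-6*-29 - 12*-2)=198, (12*-13 - 20*-29)=424, (20*11 - 26*-13)=558, (26*14 - -1*11)=375, (-1*8 - -24*14)=328, (-24*-2 - -6*8)=96; twice the area = |1979| = 1979; area = 1979/2; boundary points = 9 + 8 + 6 + 3 + 1 + 2 = 29; strictly interior points = area - boundary/2 + 1 = 976; answer 976
Step 2: S1 = 976; w = -13; remainder = value at the root: 1*(-13)^3 - 9*(-13)^1 - 6 = (-2197) + (117) + (-6) = -2086; answer -2086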